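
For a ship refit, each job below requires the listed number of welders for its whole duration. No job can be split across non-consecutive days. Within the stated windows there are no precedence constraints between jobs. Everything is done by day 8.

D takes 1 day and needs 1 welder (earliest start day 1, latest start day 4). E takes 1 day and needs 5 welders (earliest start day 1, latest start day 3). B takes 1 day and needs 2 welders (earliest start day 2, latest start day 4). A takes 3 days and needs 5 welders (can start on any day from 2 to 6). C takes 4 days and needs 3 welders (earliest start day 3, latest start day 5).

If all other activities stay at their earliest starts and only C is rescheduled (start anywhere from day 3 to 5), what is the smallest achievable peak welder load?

C@3: d1:6  d2:7  d3:8  d4:8  d5:3  d6:3  d7:0  d8:0 → peak 8
C@4: d1:6  d2:7  d3:5  d4:8  d5:3  d6:3  d7:3  d8:0 → peak 8
C@5: d1:6  d2:7  d3:5  d4:5  d5:3  d6:3  d7:3  d8:3 → peak 7
Best is C@5, peak 7.

7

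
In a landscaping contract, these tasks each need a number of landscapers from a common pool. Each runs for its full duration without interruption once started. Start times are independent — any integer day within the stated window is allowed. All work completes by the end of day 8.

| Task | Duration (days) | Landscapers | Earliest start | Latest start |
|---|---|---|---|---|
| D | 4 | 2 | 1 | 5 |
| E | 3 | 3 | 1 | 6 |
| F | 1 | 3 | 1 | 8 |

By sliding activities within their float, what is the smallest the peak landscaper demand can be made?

3

Early-start (D@1, E@1, F@1) gives peak 8: d1:8  d2:5  d3:5  d4:2  d5:0  d6:0  d7:0  d8:0.
Shift E→5, F→8.
Schedule D@1, E@5, F@8: d1:2  d2:2  d3:2  d4:2  d5:3  d6:3  d7:3  d8:3 — peak 3.
Total landscaper-days = 20 over 8 days ⇒ peak ≥ ⌈20/8⌉ = 3, so 3 is optimal.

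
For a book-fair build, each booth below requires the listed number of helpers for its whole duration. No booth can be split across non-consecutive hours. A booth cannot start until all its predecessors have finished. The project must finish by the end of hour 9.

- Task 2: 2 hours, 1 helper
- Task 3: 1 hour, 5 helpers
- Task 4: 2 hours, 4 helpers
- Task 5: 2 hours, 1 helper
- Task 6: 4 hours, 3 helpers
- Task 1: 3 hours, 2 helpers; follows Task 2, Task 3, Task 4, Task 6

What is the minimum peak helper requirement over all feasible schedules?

7

Early-start (Task 2@1, Task 3@1, Task 4@1, Task 5@1, Task 6@1, Task 1@5) gives peak 14: h1:14  h2:9  h3:3  h4:3  h5:2  h6:2  h7:2  h8:0  h9:0.
Shift Task 4→2, Task 6→3, Task 1→7.
Schedule Task 2@1, Task 3@1, Task 4@2, Task 5@1, Task 6@3, Task 1@7: h1:7  h2:6  h3:7  h4:3  h5:3  h6:3  h7:2  h8:2  h9:2 — peak 7.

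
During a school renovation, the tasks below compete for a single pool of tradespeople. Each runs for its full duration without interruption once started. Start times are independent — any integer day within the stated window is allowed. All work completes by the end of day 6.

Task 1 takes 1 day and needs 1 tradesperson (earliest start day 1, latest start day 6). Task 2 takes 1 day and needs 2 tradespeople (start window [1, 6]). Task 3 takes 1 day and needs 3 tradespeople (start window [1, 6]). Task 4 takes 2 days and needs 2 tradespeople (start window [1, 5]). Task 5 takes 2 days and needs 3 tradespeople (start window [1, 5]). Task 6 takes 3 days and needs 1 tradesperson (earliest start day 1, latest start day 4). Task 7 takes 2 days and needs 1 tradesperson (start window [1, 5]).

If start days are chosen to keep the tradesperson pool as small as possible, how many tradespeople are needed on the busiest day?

4

Early-start (Task 1@1, Task 2@1, Task 3@1, Task 4@1, Task 5@1, Task 6@1, Task 7@1) gives peak 13: d1:13  d2:7  d3:1  d4:0  d5:0  d6:0.
Shift Task 3→2, Task 4→3, Task 5→5, Task 7→3.
Schedule Task 1@1, Task 2@1, Task 3@2, Task 4@3, Task 5@5, Task 6@1, Task 7@3: d1:4  d2:4  d3:4  d4:3  d5:3  d6:3 — peak 4.
Total tradesperson-days = 21 over 6 days ⇒ peak ≥ ⌈21/6⌉ = 4, so 4 is optimal.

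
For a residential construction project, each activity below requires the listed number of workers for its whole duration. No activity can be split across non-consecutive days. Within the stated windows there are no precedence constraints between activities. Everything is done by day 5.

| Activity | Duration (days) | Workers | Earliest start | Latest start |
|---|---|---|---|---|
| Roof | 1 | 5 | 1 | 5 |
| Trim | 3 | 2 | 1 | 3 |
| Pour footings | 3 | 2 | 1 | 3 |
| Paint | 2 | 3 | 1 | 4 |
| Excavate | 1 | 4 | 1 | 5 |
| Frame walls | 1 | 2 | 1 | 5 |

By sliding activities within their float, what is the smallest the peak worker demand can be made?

7

Early-start (Roof@1, Trim@1, Pour footings@1, Paint@1, Excavate@1, Frame walls@1) gives peak 18: d1:18  d2:7  d3:4  d4:0  d5:0.
Shift Pour footings→2, Paint→2, Excavate→4, Frame walls→5.
Schedule Roof@1, Trim@1, Pour footings@2, Paint@2, Excavate@4, Frame walls@5: d1:7  d2:7  d3:7  d4:6  d5:2 — peak 7.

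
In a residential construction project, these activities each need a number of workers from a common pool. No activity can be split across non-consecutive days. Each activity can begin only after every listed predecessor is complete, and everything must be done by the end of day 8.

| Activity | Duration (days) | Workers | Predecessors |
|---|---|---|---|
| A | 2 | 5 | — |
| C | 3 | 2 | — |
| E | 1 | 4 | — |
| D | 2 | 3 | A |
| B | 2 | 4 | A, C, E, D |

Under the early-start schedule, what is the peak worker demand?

11

Early-start schedule: A@1, C@1, E@1, D@3, B@5.
Load per day: day 1: 11, day 2: 7, day 3: 5, day 4: 3, day 5: 4, day 6: 4, day 7: 0, day 8: 0.
Peak is 11.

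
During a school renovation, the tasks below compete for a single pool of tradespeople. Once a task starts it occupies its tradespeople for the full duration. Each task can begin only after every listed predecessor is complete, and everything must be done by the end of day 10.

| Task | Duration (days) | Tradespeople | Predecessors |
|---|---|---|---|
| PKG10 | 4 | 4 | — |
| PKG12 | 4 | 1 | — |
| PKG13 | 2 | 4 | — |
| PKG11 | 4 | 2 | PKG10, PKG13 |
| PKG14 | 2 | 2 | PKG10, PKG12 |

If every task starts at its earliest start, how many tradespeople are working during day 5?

At early start, day 5 has: PKG11, PKG14.
Demand: 2 + 2 = 4.

4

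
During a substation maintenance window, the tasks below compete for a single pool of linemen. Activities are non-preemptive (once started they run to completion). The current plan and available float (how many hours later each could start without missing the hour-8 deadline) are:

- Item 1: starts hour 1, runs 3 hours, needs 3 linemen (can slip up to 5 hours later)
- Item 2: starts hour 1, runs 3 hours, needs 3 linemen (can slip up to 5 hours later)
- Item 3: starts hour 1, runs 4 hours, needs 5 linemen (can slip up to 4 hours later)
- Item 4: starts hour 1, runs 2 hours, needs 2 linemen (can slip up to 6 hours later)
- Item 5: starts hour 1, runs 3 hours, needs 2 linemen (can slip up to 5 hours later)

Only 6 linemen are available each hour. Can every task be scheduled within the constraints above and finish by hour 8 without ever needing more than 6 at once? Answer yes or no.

no

The minimum achievable peak is 7; 6 < 7, so no feasible schedule stays within the cap.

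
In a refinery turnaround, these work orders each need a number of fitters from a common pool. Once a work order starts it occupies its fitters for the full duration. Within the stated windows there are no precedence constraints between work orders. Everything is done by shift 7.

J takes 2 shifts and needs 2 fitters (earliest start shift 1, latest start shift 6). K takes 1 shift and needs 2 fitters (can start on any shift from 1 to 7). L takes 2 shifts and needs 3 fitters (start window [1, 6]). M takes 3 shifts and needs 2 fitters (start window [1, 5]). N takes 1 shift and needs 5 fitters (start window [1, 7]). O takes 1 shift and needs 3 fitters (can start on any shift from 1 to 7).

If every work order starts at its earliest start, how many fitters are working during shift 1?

At early start, shift 1 has: J, K, L, M, N, O.
Demand: 2 + 2 + 3 + 2 + 5 + 3 = 17.

17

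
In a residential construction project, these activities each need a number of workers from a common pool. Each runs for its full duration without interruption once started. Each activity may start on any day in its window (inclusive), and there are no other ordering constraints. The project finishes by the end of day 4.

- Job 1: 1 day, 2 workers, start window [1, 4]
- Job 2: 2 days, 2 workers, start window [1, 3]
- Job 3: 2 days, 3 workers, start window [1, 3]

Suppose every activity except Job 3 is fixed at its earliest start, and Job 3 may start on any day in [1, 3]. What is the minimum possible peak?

4

Job 3@1: d1:7  d2:5  d3:0  d4:0 → peak 7
Job 3@2: d1:4  d2:5  d3:3  d4:0 → peak 5
Job 3@3: d1:4  d2:2  d3:3  d4:3 → peak 4
Best is Job 3@3, peak 4.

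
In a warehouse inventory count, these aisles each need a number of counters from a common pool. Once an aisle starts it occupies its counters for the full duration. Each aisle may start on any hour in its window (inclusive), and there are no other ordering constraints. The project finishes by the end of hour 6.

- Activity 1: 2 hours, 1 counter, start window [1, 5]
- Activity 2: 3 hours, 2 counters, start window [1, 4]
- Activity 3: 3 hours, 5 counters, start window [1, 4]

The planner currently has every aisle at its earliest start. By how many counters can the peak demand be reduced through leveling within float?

Early-start peak: h1:8  h2:8  h3:7  h4:0  h5:0  h6:0 ⇒ 8.
Leveled (Activity 1@1, Activity 2@1, Activity 3@4): h1:3  h2:3  h3:2  h4:5  h5:5  h6:5 ⇒ 5.
Reduction 8 − 5 = 3.

3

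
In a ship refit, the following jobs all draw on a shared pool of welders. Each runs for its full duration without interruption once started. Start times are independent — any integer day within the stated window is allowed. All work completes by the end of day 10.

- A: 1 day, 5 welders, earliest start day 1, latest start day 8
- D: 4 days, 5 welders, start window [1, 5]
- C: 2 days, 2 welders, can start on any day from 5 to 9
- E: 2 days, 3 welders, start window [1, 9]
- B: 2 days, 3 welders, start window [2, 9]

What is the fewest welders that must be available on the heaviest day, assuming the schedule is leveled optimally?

Early-start (A@1, D@1, C@5, E@1, B@2) gives peak 13: d1:13  d2:11  d3:8  d4:5  d5:2  d6:2  d7:0  d8:0  d9:0  d10:0.
Shift D→2, C→6, E→6, B→8.
Schedule A@1, D@2, C@6, E@6, B@8: d1:5  d2:5  d3:5  d4:5  d5:5  d6:5  d7:5  d8:3  d9:3  d10:0 — peak 5.
Total welder-days = 41 over 10 days ⇒ peak ≥ ⌈41/10⌉ = 5, so 5 is optimal.

5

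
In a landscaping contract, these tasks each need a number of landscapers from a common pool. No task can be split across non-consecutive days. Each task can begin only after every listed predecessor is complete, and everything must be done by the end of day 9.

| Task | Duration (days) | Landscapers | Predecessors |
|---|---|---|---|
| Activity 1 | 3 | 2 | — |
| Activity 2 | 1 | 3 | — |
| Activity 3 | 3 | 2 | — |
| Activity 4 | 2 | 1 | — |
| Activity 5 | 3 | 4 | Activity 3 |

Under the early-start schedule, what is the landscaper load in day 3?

4

At early start, day 3 has: Activity 1, Activity 3.
Demand: 2 + 2 = 4.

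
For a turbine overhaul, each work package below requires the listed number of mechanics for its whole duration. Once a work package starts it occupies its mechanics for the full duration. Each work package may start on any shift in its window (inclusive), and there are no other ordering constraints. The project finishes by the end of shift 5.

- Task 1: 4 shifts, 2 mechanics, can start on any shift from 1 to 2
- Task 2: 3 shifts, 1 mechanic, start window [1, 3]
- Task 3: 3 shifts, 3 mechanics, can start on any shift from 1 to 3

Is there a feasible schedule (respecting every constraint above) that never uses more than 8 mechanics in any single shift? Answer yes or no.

yes

Schedule Task 1@1, Task 2@1, Task 3@1: s1:6  s2:6  s3:6  s4:2  s5:0 — peak 6 ≤ 8.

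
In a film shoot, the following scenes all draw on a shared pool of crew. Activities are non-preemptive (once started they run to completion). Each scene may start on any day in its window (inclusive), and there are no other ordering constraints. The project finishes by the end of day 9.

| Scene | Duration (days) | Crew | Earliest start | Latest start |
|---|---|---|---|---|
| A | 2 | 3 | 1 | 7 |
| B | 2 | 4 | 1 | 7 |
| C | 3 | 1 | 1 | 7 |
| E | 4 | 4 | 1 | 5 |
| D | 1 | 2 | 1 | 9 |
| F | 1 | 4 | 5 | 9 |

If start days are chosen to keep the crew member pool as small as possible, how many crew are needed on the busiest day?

Early-start (A@1, B@1, C@1, E@1, D@1, F@5) gives peak 14: d1:14  d2:12  d3:5  d4:4  d5:4  d6:0  d7:0  d8:0  d9:0.
Shift B→3, C→2, E→5, F→9.
Schedule A@1, B@3, C@2, E@5, D@1, F@9: d1:5  d2:4  d3:5  d4:5  d5:4  d6:4  d7:4  d8:4  d9:4 — peak 5.
Total crew member-days = 39 over 9 days ⇒ peak ≥ ⌈39/9⌉ = 5, so 5 is optimal.

5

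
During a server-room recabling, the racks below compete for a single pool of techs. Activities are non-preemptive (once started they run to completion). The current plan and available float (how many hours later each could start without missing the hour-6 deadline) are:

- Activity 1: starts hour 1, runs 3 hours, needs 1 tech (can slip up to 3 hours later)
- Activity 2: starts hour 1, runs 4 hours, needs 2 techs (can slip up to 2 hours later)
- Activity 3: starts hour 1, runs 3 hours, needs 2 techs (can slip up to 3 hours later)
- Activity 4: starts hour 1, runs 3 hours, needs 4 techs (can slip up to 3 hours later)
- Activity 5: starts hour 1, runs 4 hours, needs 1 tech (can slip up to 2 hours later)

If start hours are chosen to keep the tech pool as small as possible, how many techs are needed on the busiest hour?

Early-start (Activity 1@1, Activity 2@1, Activity 3@1, Activity 4@1, Activity 5@1) gives peak 10: h1:10  h2:10  h3:10  h4:3  h5:0  h6:0.
Shift Activity 4→4.
Schedule Activity 1@1, Activity 2@1, Activity 3@1, Activity 4@4, Activity 5@1: h1:6  h2:6  h3:6  h4:7  h5:4  h6:4 — peak 7.

7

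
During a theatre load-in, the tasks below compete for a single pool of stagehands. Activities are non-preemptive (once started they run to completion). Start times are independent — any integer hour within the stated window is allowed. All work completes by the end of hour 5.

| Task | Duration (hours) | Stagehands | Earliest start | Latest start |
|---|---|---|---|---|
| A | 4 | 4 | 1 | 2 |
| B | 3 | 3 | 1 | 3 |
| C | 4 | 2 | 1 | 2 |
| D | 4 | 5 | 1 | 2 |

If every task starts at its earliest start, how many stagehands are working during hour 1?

14

At early start, hour 1 has: A, B, C, D.
Demand: 4 + 3 + 2 + 5 = 14.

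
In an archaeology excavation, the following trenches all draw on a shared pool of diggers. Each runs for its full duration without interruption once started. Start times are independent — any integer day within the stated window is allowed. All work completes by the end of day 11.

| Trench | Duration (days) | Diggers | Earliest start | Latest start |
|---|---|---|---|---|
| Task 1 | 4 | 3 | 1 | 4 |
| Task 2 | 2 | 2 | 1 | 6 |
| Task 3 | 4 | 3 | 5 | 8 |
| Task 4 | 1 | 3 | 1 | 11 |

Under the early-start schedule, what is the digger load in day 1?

At early start, day 1 has: Task 1, Task 2, Task 4.
Demand: 3 + 2 + 3 = 8.

8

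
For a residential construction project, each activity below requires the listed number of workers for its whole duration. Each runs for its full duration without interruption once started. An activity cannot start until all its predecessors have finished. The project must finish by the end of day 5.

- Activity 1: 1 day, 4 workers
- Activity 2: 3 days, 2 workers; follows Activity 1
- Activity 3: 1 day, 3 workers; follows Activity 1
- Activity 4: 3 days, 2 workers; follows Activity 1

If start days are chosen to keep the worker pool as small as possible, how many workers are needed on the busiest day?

Early-start (Activity 1@1, Activity 2@2, Activity 3@2, Activity 4@2) gives peak 7: d1:4  d2:7  d3:4  d4:4  d5:0.
Shift Activity 3→5.
Schedule Activity 1@1, Activity 2@2, Activity 3@5, Activity 4@2: d1:4  d2:4  d3:4  d4:4  d5:3 — peak 4.
Total worker-days = 19 over 5 days ⇒ peak ≥ ⌈19/5⌉ = 4, so 4 is optimal.

4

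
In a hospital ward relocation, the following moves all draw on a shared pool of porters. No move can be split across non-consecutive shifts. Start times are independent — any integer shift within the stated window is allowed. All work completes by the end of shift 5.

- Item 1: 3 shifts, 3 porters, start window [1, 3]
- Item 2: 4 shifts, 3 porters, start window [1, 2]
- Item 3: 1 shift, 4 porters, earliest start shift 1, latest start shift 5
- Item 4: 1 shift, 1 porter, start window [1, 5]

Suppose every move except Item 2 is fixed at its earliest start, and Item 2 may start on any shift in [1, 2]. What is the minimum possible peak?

8

Item 2@1: s1:11  s2:6  s3:6  s4:3  s5:0 → peak 11
Item 2@2: s1:8  s2:6  s3:6  s4:3  s5:3 → peak 8
Best is Item 2@2, peak 8.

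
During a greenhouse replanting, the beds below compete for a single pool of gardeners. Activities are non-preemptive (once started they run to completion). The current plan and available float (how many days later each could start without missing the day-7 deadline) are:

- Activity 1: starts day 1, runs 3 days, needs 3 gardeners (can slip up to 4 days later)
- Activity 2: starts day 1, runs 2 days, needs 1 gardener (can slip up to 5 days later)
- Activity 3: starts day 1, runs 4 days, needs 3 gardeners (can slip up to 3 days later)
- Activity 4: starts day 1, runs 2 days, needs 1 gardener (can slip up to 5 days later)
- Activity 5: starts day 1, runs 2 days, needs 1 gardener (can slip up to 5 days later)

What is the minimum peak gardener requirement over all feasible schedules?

4

Early-start (Activity 1@1, Activity 2@1, Activity 3@1, Activity 4@1, Activity 5@1) gives peak 9: d1:9  d2:9  d3:6  d4:3  d5:0  d6:0  d7:0.
Shift Activity 3→4, Activity 4→3, Activity 5→5.
Schedule Activity 1@1, Activity 2@1, Activity 3@4, Activity 4@3, Activity 5@5: d1:4  d2:4  d3:4  d4:4  d5:4  d6:4  d7:3 — peak 4.
Total gardener-days = 27 over 7 days ⇒ peak ≥ ⌈27/7⌉ = 4, so 4 is optimal.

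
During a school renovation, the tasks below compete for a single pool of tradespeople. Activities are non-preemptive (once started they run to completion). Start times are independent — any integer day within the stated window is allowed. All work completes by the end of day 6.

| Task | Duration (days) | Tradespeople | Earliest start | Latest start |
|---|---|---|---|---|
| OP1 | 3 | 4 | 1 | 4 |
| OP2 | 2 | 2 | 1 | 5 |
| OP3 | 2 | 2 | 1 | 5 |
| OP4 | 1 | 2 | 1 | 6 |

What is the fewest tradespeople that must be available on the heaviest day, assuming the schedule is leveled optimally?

4

Early-start (OP1@1, OP2@1, OP3@1, OP4@1) gives peak 10: d1:10  d2:8  d3:4  d4:0  d5:0  d6:0.
Shift OP2→4, OP3→4, OP4→6.
Schedule OP1@1, OP2@4, OP3@4, OP4@6: d1:4  d2:4  d3:4  d4:4  d5:4  d6:2 — peak 4.
Total tradesperson-days = 22 over 6 days ⇒ peak ≥ ⌈22/6⌉ = 4, so 4 is optimal.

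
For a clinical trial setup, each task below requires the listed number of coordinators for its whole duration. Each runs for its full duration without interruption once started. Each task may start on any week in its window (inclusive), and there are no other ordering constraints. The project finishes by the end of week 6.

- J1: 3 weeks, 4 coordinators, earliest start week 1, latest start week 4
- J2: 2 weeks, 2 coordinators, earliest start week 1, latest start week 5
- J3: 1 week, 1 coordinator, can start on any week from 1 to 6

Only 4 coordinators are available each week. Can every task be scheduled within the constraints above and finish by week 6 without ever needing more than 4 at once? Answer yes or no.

yes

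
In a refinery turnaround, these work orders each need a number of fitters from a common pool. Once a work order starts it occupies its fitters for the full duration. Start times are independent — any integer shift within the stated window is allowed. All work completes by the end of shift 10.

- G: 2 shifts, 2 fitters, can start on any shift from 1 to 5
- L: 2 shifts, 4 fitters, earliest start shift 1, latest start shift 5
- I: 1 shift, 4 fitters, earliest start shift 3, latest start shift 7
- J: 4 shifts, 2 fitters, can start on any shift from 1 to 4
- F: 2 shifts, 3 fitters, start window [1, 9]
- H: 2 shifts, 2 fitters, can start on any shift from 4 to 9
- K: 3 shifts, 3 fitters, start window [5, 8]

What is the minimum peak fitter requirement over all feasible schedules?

5

Early-start (G@1, L@1, I@3, J@1, F@1, H@4, K@5) gives peak 11: s1:11  s2:11  s3:6  s4:4  s5:5  s6:3  s7:3  s8:0  s9:0  s10:0.
Shift L→5, I→7, F→3, H→8, K→8.
Schedule G@1, L@5, I@7, J@1, F@3, H@8, K@8: s1:4  s2:4  s3:5  s4:5  s5:4  s6:4  s7:4  s8:5  s9:5  s10:3 — peak 5.
Total fitter-shifts = 43 over 10 shifts ⇒ peak ≥ ⌈43/10⌉ = 5, so 5 is optimal.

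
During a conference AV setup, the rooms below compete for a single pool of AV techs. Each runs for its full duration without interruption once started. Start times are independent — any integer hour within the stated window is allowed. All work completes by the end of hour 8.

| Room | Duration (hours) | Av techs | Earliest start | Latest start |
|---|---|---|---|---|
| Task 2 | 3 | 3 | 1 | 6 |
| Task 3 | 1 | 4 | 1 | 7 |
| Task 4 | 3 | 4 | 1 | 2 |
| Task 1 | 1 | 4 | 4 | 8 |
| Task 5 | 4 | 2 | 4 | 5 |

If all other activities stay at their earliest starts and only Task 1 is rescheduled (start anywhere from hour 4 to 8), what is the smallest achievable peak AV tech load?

11

Task 1@4: h1:11  h2:7  h3:7  h4:6  h5:2  h6:2  h7:2  h8:0 → peak 11
Task 1@5: h1:11  h2:7  h3:7  h4:2  h5:6  h6:2  h7:2  h8:0 → peak 11
Task 1@6: h1:11  h2:7  h3:7  h4:2  h5:2  h6:6  h7:2  h8:0 → peak 11
Task 1@7: h1:11  h2:7  h3:7  h4:2  h5:2  h6:2  h7:6  h8:0 → peak 11
Task 1@8: h1:11  h2:7  h3:7  h4:2  h5:2  h6:2  h7:2  h8:4 → peak 11
Best is Task 1@4, peak 11.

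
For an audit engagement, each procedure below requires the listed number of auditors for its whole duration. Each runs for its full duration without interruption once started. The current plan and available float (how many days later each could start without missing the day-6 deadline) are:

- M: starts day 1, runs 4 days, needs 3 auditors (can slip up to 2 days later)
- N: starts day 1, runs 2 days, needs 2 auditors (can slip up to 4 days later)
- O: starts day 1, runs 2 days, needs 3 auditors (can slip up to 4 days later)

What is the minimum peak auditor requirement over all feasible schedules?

5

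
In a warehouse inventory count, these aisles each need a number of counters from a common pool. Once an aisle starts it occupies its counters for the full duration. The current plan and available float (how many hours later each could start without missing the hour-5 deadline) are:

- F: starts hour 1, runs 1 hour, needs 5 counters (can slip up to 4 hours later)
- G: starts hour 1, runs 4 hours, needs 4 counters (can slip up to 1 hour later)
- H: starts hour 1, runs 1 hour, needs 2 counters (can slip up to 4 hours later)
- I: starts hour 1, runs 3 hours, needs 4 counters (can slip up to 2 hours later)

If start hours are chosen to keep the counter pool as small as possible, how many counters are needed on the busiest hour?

8

Early-start (F@1, G@1, H@1, I@1) gives peak 15: h1:15  h2:8  h3:8  h4:4  h5:0.
Shift G→2, I→2.
Schedule F@1, G@2, H@1, I@2: h1:7  h2:8  h3:8  h4:8  h5:4 — peak 8.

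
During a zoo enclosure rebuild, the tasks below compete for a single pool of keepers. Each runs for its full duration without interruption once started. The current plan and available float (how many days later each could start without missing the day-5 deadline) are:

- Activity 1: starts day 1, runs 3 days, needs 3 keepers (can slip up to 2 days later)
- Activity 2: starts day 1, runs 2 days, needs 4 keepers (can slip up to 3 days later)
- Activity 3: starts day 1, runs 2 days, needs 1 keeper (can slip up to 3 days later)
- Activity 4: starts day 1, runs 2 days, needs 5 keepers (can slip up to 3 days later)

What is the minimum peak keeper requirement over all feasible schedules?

Early-start (Activity 1@1, Activity 2@1, Activity 3@1, Activity 4@1) gives peak 13: d1:13  d2:13  d3:3  d4:0  d5:0.
Shift Activity 3→3, Activity 4→4.
Schedule Activity 1@1, Activity 2@1, Activity 3@3, Activity 4@4: d1:7  d2:7  d3:4  d4:6  d5:5 — peak 7.

7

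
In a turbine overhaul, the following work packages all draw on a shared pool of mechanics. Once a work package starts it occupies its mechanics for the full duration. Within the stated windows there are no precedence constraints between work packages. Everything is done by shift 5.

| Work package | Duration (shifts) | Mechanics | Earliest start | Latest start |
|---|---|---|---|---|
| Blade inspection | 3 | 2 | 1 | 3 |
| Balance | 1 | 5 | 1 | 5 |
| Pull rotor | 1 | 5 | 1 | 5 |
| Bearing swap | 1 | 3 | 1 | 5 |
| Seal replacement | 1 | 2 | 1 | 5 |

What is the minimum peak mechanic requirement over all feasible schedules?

Early-start (Blade inspection@1, Balance@1, Pull rotor@1, Bearing swap@1, Seal replacement@1) gives peak 17: s1:17  s2:2  s3:2  s4:0  s5:0.
Shift Balance→4, Pull rotor→5, Seal replacement→2.
Schedule Blade inspection@1, Balance@4, Pull rotor@5, Bearing swap@1, Seal replacement@2: s1:5  s2:4  s3:2  s4:5  s5:5 — peak 5.
Total mechanic-shifts = 21 over 5 shifts ⇒ peak ≥ ⌈21/5⌉ = 5, so 5 is optimal.

5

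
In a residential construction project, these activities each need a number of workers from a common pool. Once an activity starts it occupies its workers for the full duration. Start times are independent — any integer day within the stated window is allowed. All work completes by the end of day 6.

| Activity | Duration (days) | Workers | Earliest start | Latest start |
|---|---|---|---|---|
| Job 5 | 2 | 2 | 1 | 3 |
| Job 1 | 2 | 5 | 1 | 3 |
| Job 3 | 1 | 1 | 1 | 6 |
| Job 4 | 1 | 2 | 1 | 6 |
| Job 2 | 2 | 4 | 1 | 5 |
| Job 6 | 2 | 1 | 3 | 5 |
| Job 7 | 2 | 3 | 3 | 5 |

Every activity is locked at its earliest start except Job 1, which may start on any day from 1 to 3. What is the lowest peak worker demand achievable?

9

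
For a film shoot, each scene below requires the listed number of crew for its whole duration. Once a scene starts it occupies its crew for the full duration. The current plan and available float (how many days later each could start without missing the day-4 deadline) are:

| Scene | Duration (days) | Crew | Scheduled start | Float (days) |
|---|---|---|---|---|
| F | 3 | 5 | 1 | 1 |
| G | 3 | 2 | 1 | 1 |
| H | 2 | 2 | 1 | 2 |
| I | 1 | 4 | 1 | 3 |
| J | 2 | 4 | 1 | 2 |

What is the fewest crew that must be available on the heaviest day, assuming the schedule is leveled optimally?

Early-start (F@1, G@1, H@1, I@1, J@1) gives peak 17: d1:17  d2:13  d3:7  d4:0.
Shift I→4, J→3.
Schedule F@1, G@1, H@1, I@4, J@3: d1:9  d2:9  d3:11  d4:8 — peak 11.

11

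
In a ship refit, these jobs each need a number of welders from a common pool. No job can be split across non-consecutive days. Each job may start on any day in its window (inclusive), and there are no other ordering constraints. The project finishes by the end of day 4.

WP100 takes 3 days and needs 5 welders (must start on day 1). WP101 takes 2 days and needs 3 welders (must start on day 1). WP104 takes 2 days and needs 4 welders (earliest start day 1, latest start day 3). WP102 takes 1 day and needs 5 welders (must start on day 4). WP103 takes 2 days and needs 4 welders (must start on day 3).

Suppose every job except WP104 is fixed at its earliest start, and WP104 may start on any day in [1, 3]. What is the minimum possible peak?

12

WP104@1: d1:12  d2:12  d3:9  d4:9 → peak 12
WP104@2: d1:8  d2:12  d3:13  d4:9 → peak 13
WP104@3: d1:8  d2:8  d3:13  d4:13 → peak 13
Best is WP104@1, peak 12.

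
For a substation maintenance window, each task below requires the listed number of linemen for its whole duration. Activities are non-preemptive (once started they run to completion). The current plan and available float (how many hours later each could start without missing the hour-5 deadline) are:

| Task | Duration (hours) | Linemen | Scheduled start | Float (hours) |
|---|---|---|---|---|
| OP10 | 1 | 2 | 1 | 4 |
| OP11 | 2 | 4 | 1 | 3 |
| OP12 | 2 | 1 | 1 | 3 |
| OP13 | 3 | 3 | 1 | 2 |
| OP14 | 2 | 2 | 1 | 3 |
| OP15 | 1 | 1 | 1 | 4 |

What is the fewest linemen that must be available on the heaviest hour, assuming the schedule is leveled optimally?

6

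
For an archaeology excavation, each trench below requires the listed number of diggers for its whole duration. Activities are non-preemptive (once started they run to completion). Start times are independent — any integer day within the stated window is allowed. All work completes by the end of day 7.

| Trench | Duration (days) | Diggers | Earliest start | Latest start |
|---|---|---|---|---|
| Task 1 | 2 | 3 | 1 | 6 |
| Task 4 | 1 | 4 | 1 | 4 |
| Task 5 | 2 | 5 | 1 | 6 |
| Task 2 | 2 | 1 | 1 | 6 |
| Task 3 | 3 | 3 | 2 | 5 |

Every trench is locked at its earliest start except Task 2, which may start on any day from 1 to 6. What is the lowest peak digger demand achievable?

Task 2@1: d1:13  d2:12  d3:3  d4:3  d5:0  d6:0  d7:0 → peak 13
Task 2@2: d1:12  d2:12  d3:4  d4:3  d5:0  d6:0  d7:0 → peak 12
Task 2@3: d1:12  d2:11  d3:4  d4:4  d5:0  d6:0  d7:0 → peak 12
Task 2@4: d1:12  d2:11  d3:3  d4:4  d5:1  d6:0  d7:0 → peak 12
Task 2@5: d1:12  d2:11  d3:3  d4:3  d5:1  d6:1  d7:0 → peak 12
Task 2@6: d1:12  d2:11  d3:3  d4:3  d5:0  d6:1  d7:1 → peak 12
Best is Task 2@2, peak 12.

12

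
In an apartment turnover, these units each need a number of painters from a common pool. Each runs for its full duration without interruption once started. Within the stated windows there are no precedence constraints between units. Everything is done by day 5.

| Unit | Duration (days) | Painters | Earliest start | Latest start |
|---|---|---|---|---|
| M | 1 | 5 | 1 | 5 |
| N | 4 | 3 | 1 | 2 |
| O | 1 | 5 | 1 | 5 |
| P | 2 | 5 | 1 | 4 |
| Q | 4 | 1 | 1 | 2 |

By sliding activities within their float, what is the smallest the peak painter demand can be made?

9

Early-start (M@1, N@1, O@1, P@1, Q@1) gives peak 19: d1:19  d2:9  d3:4  d4:4  d5:0.
Shift O→2, P→3.
Schedule M@1, N@1, O@2, P@3, Q@1: d1:9  d2:9  d3:9  d4:9  d5:0 — peak 9.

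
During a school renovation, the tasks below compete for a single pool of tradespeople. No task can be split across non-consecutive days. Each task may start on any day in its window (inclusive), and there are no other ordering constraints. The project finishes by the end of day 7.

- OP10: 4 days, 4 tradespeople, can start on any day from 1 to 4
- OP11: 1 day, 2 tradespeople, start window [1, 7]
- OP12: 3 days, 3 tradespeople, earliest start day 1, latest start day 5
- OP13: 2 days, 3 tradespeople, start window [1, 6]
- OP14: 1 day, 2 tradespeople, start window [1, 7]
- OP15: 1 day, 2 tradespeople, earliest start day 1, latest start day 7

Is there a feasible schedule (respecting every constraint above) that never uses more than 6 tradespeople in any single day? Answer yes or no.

Schedule OP10@1, OP11@1, OP12@5, OP13@5, OP14@2, OP15@3: d1:6  d2:6  d3:6  d4:4  d5:6  d6:6  d7:3 — peak 6 ≤ 6.

yes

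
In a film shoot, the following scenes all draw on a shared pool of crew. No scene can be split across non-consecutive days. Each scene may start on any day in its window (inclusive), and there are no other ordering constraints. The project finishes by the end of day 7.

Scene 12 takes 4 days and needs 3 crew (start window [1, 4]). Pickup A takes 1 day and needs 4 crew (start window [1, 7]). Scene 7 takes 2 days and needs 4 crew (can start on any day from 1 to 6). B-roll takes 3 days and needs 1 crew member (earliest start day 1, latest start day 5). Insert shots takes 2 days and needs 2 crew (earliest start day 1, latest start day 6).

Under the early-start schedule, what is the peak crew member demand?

Early-start schedule: Scene 12@1, Pickup A@1, Scene 7@1, B-roll@1, Insert shots@1.
Load per day: day 1: 14, day 2: 10, day 3: 4, day 4: 3, day 5: 0, day 6: 0, day 7: 0.
Peak is 14.

14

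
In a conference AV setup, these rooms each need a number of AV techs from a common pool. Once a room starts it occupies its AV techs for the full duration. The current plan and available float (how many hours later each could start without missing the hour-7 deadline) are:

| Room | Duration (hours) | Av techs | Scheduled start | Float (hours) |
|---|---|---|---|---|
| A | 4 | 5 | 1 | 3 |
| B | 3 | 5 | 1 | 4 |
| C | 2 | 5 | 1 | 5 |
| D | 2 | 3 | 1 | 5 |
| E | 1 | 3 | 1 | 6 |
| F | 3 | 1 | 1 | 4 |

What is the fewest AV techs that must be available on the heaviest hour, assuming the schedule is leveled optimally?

Early-start (A@1, B@1, C@1, D@1, E@1, F@1) gives peak 22: h1:22  h2:19  h3:11  h4:5  h5:0  h6:0  h7:0.
Shift C→4, D→5, E→6, F→5.
Schedule A@1, B@1, C@4, D@5, E@6, F@5: h1:10  h2:10  h3:10  h4:10  h5:9  h6:7  h7:1 — peak 10.

10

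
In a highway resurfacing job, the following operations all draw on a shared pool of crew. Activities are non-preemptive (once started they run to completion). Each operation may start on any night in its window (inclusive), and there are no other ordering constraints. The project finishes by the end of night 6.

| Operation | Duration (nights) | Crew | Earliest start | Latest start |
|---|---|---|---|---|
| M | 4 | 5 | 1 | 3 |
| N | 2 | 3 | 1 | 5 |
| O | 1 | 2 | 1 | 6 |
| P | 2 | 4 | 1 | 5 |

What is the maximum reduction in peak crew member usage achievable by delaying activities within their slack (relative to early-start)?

7

Early-start peak: n1:14  n2:12  n3:5  n4:5  n5:0  n6:0 ⇒ 14.
Leveled (M@1, N@5, O@1, P@5): n1:7  n2:5  n3:5  n4:5  n5:7  n6:7 ⇒ 7.
Reduction 14 − 7 = 7.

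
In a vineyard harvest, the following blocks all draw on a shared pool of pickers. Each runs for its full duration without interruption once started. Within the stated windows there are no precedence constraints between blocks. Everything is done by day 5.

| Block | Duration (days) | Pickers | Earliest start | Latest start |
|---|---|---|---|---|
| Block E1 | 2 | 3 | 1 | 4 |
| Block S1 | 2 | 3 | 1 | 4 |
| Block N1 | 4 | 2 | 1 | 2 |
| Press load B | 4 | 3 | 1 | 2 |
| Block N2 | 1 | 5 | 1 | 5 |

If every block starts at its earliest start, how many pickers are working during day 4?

5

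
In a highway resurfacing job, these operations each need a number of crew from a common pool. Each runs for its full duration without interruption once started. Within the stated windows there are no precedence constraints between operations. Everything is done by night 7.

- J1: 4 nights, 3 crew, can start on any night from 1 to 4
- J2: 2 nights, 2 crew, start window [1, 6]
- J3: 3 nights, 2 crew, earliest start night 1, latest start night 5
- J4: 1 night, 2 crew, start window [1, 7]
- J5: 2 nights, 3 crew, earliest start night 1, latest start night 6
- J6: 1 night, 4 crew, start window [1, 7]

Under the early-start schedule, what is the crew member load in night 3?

5

At early start, night 3 has: J1, J3.
Demand: 3 + 2 = 5.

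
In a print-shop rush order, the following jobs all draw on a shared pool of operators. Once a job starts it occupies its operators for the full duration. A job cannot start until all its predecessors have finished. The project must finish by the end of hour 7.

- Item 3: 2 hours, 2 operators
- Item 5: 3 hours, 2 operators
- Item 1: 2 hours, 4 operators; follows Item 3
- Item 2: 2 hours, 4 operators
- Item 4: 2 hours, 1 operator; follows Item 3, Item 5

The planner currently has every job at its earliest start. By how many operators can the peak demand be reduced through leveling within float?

Early-start peak: h1:8  h2:8  h3:6  h4:5  h5:1  h6:0  h7:0 ⇒ 8.
Leveled (Item 3@1, Item 5@1, Item 1@4, Item 2@6, Item 4@4): h1:4  h2:4  h3:2  h4:5  h5:5  h6:4  h7:4 ⇒ 5.
Reduction 8 − 5 = 3.

3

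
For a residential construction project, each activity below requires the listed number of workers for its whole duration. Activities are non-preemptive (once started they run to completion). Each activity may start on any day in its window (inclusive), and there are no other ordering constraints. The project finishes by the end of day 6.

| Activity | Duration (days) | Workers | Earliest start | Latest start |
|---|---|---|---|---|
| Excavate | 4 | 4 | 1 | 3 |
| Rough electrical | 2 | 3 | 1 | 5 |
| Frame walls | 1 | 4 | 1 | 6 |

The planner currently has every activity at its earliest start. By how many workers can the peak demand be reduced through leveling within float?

4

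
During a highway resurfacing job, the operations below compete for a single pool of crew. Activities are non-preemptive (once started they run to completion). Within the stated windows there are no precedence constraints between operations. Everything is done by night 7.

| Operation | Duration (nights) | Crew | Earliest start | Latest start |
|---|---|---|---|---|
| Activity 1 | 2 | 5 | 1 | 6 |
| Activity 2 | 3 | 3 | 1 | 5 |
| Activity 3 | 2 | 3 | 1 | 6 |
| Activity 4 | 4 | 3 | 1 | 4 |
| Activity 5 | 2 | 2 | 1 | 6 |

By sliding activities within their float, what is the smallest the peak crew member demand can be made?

7

Early-start (Activity 1@1, Activity 2@1, Activity 3@1, Activity 4@1, Activity 5@1) gives peak 16: n1:16  n2:16  n3:6  n4:3  n5:0  n6:0  n7:0.
Shift Activity 2→3, Activity 3→6, Activity 4→3.
Schedule Activity 1@1, Activity 2@3, Activity 3@6, Activity 4@3, Activity 5@1: n1:7  n2:7  n3:6  n4:6  n5:6  n6:6  n7:3 — peak 7.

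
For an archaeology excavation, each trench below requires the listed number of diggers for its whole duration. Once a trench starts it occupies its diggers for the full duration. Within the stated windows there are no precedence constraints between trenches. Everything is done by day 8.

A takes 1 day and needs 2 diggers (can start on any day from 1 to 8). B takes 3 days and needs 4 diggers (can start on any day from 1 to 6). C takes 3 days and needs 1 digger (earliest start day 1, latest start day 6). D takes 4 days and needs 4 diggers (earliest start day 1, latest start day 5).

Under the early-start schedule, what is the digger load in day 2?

9

At early start, day 2 has: B, C, D.
Demand: 4 + 1 + 4 = 9.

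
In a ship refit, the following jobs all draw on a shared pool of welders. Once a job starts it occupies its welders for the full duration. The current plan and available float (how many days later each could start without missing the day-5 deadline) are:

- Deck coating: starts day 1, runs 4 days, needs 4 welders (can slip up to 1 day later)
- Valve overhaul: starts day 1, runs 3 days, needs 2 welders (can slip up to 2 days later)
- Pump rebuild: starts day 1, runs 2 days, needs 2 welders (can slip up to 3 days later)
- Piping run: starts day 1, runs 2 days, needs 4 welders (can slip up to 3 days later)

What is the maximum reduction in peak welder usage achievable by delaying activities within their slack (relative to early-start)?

4

Early-start peak: d1:12  d2:12  d3:6  d4:4  d5:0 ⇒ 12.
Leveled (Deck coating@1, Valve overhaul@1, Pump rebuild@1, Piping run@4): d1:8  d2:8  d3:6  d4:8  d5:4 ⇒ 8.
Reduction 12 − 8 = 4.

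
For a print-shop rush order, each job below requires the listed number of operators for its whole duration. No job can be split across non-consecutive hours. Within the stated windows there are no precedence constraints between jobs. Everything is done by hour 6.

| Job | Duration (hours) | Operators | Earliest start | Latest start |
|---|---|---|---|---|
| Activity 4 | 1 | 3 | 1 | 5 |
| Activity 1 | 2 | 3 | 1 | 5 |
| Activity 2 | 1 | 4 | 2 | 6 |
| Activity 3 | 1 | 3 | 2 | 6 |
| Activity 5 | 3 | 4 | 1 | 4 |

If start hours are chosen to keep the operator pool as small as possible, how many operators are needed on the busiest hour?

6

Early-start (Activity 4@1, Activity 1@1, Activity 2@2, Activity 3@2, Activity 5@1) gives peak 14: h1:10  h2:14  h3:4  h4:0  h5:0  h6:0.
Shift Activity 2→3, Activity 5→4.
Schedule Activity 4@1, Activity 1@1, Activity 2@3, Activity 3@2, Activity 5@4: h1:6  h2:6  h3:4  h4:4  h5:4  h6:4 — peak 6.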